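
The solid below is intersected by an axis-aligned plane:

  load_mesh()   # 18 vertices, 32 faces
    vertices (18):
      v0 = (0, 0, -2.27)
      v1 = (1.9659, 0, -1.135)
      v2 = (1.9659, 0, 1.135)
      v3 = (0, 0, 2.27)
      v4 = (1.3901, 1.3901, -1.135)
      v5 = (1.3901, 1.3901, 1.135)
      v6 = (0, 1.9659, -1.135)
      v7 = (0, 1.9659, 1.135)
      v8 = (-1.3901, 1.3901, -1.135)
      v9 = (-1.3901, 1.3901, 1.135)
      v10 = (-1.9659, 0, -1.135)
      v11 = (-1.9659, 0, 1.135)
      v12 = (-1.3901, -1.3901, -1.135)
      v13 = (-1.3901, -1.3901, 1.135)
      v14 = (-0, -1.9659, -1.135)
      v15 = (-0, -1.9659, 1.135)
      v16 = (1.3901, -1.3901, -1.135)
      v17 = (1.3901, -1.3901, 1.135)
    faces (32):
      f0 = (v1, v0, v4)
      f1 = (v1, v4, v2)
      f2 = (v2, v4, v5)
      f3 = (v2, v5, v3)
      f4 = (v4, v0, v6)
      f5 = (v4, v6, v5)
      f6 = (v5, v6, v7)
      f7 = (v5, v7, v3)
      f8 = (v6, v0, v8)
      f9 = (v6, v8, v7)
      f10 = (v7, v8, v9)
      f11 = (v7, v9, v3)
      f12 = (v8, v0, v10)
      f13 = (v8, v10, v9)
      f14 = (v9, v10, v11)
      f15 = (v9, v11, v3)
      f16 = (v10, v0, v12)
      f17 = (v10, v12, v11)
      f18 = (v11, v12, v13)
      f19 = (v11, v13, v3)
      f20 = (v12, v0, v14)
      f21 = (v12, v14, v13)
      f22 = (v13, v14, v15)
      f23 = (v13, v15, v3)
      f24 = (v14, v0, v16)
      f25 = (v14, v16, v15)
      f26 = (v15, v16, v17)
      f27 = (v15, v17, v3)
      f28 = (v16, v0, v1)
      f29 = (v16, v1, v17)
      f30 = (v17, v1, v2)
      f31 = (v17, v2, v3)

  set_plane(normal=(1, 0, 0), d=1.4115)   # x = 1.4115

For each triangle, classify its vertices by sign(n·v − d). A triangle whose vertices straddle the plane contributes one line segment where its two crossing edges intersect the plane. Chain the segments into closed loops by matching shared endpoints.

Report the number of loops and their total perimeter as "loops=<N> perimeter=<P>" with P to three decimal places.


Straddling triangles (8 of 32):
  (v1,v0,v4) [+--] → (1.4115, 0, -1.45508)–(1.4115, 1.33844, -1.135)  len=1.3762
  (v1,v4,v2) [+-+] → (1.4115, 1.33844, -1.135)–(1.4115, 1.33844, -1.05063)  len=0.0844
  (v2,v4,v5) [+--] → (1.4115, 1.33844, -1.05063)–(1.4115, 1.33844, 1.135)  len=2.1856
  (v2,v5,v3) [+--] → (1.4115, 1.33844, 1.135)–(1.4115, 0, 1.45508)  len=1.3762
  (v16,v0,v1) [--+] → (1.4115, 0, -1.45508)–(1.4115, -1.33844, -1.135)  len=1.3762
  (v16,v1,v17) [-+-] → (1.4115, -1.33844, -1.135)–(1.4115, -1.33844, 1.05063)  len=2.1856
  (v17,v1,v2) [-++] → (1.4115, -1.33844, 1.05063)–(1.4115, -1.33844, 1.135)  len=0.0844
  (v17,v2,v3) [-+-] → (1.4115, -1.33844, 1.135)–(1.4115, 0, 1.45508)  len=1.3762

Chained into 1 loop(s):
  loop 1: 8 segments, perimeter = 10.0447
Total perimeter = 10.045

loops=1 perimeter=10.045


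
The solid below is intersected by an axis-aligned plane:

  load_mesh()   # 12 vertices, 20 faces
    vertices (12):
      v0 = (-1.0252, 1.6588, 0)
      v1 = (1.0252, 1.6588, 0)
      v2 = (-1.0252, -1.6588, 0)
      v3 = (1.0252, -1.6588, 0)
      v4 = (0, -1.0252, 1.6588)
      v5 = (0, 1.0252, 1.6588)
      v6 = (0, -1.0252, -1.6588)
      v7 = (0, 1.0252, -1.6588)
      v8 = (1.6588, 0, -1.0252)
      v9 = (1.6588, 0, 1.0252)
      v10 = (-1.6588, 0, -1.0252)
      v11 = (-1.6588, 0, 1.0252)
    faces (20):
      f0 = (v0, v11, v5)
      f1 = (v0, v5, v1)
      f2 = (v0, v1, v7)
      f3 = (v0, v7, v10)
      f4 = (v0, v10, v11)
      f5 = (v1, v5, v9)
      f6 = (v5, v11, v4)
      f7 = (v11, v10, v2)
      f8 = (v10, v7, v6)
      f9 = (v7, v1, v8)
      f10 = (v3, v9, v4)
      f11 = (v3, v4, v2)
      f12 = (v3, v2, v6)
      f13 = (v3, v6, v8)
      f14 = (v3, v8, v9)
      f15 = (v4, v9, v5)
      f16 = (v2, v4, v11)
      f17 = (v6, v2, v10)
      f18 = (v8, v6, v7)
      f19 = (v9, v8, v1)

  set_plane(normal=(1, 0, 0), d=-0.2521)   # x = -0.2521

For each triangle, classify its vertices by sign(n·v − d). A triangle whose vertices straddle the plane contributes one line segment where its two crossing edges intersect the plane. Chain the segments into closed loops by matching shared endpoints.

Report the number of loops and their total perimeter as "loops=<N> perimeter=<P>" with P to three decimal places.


Straddling triangles (10 of 20):
  (v0,v11,v5) [--+] → (-0.2521, 0.869393, 1.56251)–(-0.2521, 1.181, 1.2509)  len=0.4407
  (v0,v5,v1) [-++] → (-0.2521, 1.181, 1.2509)–(-0.2521, 1.6588, 0)  len=1.3390
  (v0,v1,v7) [-++] → (-0.2521, 1.6588, 0)–(-0.2521, 1.181, -1.2509)  len=1.3390
  (v0,v7,v10) [-+-] → (-0.2521, 1.181, -1.2509)–(-0.2521, 0.869393, -1.56251)  len=0.4407
  (v5,v11,v4) [+-+] → (-0.2521, 0.869393, 1.56251)–(-0.2521, -0.869393, 1.56251)  len=1.7388
  (v10,v7,v6) [-++] → (-0.2521, 0.869393, -1.56251)–(-0.2521, -0.869393, -1.56251)  len=1.7388
  (v3,v4,v2) [++-] → (-0.2521, -1.181, 1.2509)–(-0.2521, -1.6588, 0)  len=1.3390
  (v3,v2,v6) [+-+] → (-0.2521, -1.6588, 0)–(-0.2521, -1.181, -1.2509)  len=1.3390
  (v2,v4,v11) [-+-] → (-0.2521, -1.181, 1.2509)–(-0.2521, -0.869393, 1.56251)  len=0.4407
  (v6,v2,v10) [+--] → (-0.2521, -1.181, -1.2509)–(-0.2521, -0.869393, -1.56251)  len=0.4407

Chained into 1 loop(s):
  loop 1: 10 segments, perimeter = 10.5965
Total perimeter = 10.596

loops=1 perimeter=10.596


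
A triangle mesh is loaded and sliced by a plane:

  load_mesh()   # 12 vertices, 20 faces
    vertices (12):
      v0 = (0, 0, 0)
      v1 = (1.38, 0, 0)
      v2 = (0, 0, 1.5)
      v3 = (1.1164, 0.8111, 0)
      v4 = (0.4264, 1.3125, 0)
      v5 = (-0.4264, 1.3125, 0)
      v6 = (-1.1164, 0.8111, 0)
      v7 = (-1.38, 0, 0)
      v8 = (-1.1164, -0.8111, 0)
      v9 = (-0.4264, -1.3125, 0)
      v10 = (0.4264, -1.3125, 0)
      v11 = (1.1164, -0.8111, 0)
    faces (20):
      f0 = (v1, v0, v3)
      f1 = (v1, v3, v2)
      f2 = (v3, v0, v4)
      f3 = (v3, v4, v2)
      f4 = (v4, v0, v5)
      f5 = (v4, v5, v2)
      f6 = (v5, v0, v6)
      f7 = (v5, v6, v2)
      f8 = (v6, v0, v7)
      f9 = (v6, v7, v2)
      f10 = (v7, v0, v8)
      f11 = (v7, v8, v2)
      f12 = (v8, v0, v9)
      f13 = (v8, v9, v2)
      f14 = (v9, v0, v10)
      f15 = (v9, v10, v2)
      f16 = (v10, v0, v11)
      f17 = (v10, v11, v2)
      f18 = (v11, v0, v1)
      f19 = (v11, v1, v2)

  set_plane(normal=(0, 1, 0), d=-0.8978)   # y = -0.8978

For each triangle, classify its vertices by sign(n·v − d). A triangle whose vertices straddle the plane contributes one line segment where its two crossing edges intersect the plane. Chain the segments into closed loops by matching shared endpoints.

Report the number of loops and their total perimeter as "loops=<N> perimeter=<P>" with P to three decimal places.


Straddling triangles (6 of 20):
  (v8,v0,v9) [++-] → (-0.291674, -0.8978, 0)–(-0.997088, -0.8978, 0)  len=0.7054
  (v8,v9,v2) [+-+] → (-0.997088, -0.8978, 0)–(-0.291674, -0.8978, 0.473943)  len=0.8498
  (v9,v0,v10) [-+-] → (-0.291674, -0.8978, 0)–(0.291674, -0.8978, 0)  len=0.5833
  (v9,v10,v2) [--+] → (0.291674, -0.8978, 0.473943)–(-0.291674, -0.8978, 0.473943)  len=0.5833
  (v10,v0,v11) [-++] → (0.291674, -0.8978, 0)–(0.997088, -0.8978, 0)  len=0.7054
  (v10,v11,v2) [-++] → (0.997088, -0.8978, 0)–(0.291674, -0.8978, 0.473943)  len=0.8498

Chained into 1 loop(s):
  loop 1: 6 segments, perimeter = 4.2772
Total perimeter = 4.277

loops=1 perimeter=4.277


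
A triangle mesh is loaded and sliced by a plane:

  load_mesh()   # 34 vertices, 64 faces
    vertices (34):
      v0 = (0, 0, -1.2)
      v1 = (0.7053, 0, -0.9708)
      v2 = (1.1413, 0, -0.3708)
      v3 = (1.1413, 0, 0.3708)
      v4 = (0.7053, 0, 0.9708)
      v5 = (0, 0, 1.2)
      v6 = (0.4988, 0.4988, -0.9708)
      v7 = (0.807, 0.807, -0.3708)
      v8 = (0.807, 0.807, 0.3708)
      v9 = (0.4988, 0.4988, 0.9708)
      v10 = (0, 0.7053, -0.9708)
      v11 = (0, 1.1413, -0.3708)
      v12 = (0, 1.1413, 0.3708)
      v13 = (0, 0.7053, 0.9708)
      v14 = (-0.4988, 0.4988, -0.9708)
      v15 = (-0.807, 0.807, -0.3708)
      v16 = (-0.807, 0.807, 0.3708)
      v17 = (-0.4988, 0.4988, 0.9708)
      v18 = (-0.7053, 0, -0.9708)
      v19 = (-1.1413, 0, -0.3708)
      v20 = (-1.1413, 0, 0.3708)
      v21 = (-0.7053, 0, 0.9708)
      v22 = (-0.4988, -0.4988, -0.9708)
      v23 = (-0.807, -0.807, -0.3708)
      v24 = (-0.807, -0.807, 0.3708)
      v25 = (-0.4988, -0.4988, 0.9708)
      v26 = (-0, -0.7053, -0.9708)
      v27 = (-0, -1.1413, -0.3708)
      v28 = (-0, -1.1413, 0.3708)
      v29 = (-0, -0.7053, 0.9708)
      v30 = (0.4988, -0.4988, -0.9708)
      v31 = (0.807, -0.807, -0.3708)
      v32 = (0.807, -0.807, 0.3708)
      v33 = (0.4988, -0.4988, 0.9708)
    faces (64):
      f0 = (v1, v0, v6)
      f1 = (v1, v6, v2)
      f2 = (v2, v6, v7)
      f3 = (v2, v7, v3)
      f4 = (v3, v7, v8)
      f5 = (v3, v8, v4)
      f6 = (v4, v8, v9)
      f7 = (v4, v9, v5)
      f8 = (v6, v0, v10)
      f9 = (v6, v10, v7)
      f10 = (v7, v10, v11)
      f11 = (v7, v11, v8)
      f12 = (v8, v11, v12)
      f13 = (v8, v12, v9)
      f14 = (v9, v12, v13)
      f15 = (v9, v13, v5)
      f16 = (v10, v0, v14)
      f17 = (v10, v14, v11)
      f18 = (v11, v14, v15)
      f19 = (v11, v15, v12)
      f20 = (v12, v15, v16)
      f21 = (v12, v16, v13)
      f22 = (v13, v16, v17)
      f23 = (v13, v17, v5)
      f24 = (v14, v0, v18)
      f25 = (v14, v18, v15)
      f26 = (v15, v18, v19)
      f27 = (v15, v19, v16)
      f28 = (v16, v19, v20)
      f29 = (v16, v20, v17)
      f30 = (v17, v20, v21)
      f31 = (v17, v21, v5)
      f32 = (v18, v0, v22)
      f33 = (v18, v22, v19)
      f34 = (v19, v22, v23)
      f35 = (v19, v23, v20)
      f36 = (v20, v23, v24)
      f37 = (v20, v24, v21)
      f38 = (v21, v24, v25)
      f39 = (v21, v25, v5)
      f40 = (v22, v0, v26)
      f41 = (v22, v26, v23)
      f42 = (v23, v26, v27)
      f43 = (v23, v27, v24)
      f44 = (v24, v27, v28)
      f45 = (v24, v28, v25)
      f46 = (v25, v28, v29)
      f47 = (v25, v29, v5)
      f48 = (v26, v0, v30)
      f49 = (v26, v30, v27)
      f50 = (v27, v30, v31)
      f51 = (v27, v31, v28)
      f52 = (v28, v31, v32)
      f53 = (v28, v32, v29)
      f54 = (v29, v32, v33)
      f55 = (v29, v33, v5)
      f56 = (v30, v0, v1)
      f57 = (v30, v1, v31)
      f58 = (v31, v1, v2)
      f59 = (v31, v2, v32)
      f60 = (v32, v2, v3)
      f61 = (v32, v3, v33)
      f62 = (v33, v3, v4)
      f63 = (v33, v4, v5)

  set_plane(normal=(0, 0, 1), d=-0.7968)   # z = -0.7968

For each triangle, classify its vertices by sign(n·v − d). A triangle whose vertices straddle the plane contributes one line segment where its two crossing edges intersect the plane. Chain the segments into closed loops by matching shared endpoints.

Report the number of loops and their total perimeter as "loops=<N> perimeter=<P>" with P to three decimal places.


loops=1 perimeter=5.093

Straddling triangles (16 of 64):
  (v1,v6,v2) [--+] → (0.685125, 0.354148, -0.7968)–(0.83174, 0, -0.7968)  len=0.3833
  (v2,v6,v7) [+-+] → (0.685125, 0.354148, -0.7968)–(0.588178, 0.588178, -0.7968)  len=0.2533
  (v6,v10,v7) [--+] → (0.23403, 0.734793, -0.7968)–(0.588178, 0.588178, -0.7968)  len=0.3833
  (v7,v10,v11) [+-+] → (0.23403, 0.734793, -0.7968)–(0, 0.83174, -0.7968)  len=0.2533
  (v10,v14,v11) [--+] → (-0.354148, 0.685125, -0.7968)–(0, 0.83174, -0.7968)  len=0.3833
  (v11,v14,v15) [+-+] → (-0.354148, 0.685125, -0.7968)–(-0.588178, 0.588178, -0.7968)  len=0.2533
  (v14,v18,v15) [--+] → (-0.734793, 0.23403, -0.7968)–(-0.588178, 0.588178, -0.7968)  len=0.3833
  (v15,v18,v19) [+-+] → (-0.734793, 0.23403, -0.7968)–(-0.83174, 0, -0.7968)  len=0.2533
  (v18,v22,v19) [--+] → (-0.685125, -0.354148, -0.7968)–(-0.83174, 0, -0.7968)  len=0.3833
  (v19,v22,v23) [+-+] → (-0.685125, -0.354148, -0.7968)–(-0.588178, -0.588178, -0.7968)  len=0.2533
  (v22,v26,v23) [--+] → (-0.23403, -0.734793, -0.7968)–(-0.588178, -0.588178, -0.7968)  len=0.3833
  (v23,v26,v27) [+-+] → (-0.23403, -0.734793, -0.7968)–(0, -0.83174, -0.7968)  len=0.2533
  (v26,v30,v27) [--+] → (0.354148, -0.685125, -0.7968)–(0, -0.83174, -0.7968)  len=0.3833
  (v27,v30,v31) [+-+] → (0.354148, -0.685125, -0.7968)–(0.588178, -0.588178, -0.7968)  len=0.2533
  (v30,v1,v31) [--+] → (0.734793, -0.23403, -0.7968)–(0.588178, -0.588178, -0.7968)  len=0.3833
  (v31,v1,v2) [+-+] → (0.734793, -0.23403, -0.7968)–(0.83174, 0, -0.7968)  len=0.2533

Chained into 1 loop(s):
  loop 1: 16 segments, perimeter = 5.0929
Total perimeter = 5.093


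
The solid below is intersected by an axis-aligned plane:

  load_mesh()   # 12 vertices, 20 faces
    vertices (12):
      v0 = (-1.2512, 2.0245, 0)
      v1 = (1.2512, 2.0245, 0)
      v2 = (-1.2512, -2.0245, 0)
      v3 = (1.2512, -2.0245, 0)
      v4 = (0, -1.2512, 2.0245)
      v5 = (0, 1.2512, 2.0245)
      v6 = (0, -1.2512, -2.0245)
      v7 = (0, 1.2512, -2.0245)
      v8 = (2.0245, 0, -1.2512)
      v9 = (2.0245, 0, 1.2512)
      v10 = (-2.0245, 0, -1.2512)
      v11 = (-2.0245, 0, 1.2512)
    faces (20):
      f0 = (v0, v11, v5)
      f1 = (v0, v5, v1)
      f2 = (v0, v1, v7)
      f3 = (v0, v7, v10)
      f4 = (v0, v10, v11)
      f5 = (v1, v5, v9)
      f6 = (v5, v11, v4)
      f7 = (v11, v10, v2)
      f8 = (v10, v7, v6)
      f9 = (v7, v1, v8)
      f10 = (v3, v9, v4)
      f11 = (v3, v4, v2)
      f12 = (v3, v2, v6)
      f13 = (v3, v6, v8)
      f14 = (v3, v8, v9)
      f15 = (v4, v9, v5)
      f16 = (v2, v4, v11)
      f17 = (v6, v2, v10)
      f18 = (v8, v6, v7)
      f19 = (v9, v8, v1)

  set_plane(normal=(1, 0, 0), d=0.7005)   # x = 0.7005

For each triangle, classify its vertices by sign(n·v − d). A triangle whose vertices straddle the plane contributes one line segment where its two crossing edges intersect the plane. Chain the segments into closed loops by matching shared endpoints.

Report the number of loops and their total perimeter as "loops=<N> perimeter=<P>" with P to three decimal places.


Straddling triangles (10 of 20):
  (v0,v5,v1) [--+] → (0.7005, 1.68414, 0.891058)–(0.7005, 2.0245, 0)  len=0.9538
  (v0,v1,v7) [-+-] → (0.7005, 2.0245, 0)–(0.7005, 1.68414, -0.891058)  len=0.9538
  (v1,v5,v9) [+-+] → (0.7005, 1.68414, 0.891058)–(0.7005, 0.818271, 1.75693)  len=1.2245
  (v7,v1,v8) [-++] → (0.7005, 1.68414, -0.891058)–(0.7005, 0.818271, -1.75693)  len=1.2245
  (v3,v9,v4) [++-] → (0.7005, -0.818271, 1.75693)–(0.7005, -1.68414, 0.891058)  len=1.2245
  (v3,v4,v2) [+--] → (0.7005, -1.68414, 0.891058)–(0.7005, -2.0245, 0)  len=0.9538
  (v3,v2,v6) [+--] → (0.7005, -2.0245, 0)–(0.7005, -1.68414, -0.891058)  len=0.9538
  (v3,v6,v8) [+-+] → (0.7005, -1.68414, -0.891058)–(0.7005, -0.818271, -1.75693)  len=1.2245
  (v4,v9,v5) [-+-] → (0.7005, -0.818271, 1.75693)–(0.7005, 0.818271, 1.75693)  len=1.6365
  (v8,v6,v7) [+--] → (0.7005, -0.818271, -1.75693)–(0.7005, 0.818271, -1.75693)  len=1.6365

Chained into 1 loop(s):
  loop 1: 10 segments, perimeter = 11.9866
Total perimeter = 11.987

loops=1 perimeter=11.987


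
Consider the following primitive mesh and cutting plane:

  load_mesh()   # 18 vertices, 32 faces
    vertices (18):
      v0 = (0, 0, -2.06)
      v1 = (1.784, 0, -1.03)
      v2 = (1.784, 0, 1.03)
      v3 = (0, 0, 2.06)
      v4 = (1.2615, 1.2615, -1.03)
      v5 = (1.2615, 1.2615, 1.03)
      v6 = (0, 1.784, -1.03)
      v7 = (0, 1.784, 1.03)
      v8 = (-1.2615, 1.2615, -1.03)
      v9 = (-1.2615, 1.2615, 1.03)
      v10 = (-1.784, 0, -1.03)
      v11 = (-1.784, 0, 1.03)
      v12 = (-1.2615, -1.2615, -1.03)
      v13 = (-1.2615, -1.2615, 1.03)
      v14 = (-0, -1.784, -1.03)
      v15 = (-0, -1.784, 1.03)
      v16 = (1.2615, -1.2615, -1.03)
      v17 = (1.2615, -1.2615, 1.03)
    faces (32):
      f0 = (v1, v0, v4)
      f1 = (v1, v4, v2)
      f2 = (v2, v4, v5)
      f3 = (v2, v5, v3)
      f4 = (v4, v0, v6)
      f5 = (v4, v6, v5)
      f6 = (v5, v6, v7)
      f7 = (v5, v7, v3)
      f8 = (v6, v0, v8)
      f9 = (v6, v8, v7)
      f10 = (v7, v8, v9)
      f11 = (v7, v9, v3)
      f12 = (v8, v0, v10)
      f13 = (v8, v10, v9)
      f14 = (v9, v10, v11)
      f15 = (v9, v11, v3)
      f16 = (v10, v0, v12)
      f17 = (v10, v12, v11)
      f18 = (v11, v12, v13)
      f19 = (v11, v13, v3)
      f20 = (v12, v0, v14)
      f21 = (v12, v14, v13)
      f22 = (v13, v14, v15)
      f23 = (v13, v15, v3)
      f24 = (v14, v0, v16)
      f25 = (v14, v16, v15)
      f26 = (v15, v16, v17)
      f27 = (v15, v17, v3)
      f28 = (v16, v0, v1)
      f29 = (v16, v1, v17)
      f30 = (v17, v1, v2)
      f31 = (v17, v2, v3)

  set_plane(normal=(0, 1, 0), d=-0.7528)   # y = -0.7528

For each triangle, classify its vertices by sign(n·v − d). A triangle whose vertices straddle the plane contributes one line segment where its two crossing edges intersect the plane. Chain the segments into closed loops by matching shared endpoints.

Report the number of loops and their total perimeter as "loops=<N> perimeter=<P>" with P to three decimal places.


loops=1 perimeter=10.539

Straddling triangles (12 of 32):
  (v10,v0,v12) [++-] → (-0.7528, -0.7528, -1.44535)–(-1.4722, -0.7528, -1.03)  len=0.8307
  (v10,v12,v11) [+-+] → (-1.4722, -0.7528, -1.03)–(-1.4722, -0.7528, -0.199305)  len=0.8307
  (v11,v12,v13) [+--] → (-1.4722, -0.7528, -0.199305)–(-1.4722, -0.7528, 1.03)  len=1.2293
  (v11,v13,v3) [+-+] → (-1.4722, -0.7528, 1.03)–(-0.7528, -0.7528, 1.44535)  len=0.8307
  (v12,v0,v14) [-+-] → (-0.7528, -0.7528, -1.44535)–(0, -0.7528, -1.62537)  len=0.7740
  (v13,v15,v3) [--+] → (0, -0.7528, 1.62537)–(-0.7528, -0.7528, 1.44535)  len=0.7740
  (v14,v0,v16) [-+-] → (0, -0.7528, -1.62537)–(0.7528, -0.7528, -1.44535)  len=0.7740
  (v15,v17,v3) [--+] → (0.7528, -0.7528, 1.44535)–(0, -0.7528, 1.62537)  len=0.7740
  (v16,v0,v1) [-++] → (0.7528, -0.7528, -1.44535)–(1.4722, -0.7528, -1.03)  len=0.8307
  (v16,v1,v17) [-+-] → (1.4722, -0.7528, -1.03)–(1.4722, -0.7528, 0.199305)  len=1.2293
  (v17,v1,v2) [-++] → (1.4722, -0.7528, 0.199305)–(1.4722, -0.7528, 1.03)  len=0.8307
  (v17,v2,v3) [-++] → (1.4722, -0.7528, 1.03)–(0.7528, -0.7528, 1.44535)  len=0.8307

Chained into 1 loop(s):
  loop 1: 12 segments, perimeter = 10.5389
Total perimeter = 10.539


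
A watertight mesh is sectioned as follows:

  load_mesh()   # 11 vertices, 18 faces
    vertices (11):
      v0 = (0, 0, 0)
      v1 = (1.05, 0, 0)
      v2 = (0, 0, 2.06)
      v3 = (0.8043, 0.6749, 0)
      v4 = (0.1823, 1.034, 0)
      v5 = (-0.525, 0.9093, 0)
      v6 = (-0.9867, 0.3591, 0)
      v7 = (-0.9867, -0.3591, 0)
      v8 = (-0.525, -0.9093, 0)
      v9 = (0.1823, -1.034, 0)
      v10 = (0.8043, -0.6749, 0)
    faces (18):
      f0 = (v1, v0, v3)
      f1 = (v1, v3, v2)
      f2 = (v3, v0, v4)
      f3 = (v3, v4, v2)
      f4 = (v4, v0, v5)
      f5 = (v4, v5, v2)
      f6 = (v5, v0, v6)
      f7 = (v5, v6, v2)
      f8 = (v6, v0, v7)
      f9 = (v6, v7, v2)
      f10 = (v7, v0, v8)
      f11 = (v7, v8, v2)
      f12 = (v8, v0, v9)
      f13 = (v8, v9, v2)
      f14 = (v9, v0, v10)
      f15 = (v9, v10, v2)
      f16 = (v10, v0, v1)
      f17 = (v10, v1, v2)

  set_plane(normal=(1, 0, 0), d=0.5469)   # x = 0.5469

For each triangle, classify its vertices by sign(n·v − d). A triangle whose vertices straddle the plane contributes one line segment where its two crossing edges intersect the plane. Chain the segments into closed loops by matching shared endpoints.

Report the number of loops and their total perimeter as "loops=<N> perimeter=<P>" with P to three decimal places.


loops=1 perimeter=4.282

Straddling triangles (8 of 18):
  (v1,v0,v3) [+-+] → (0.5469, 0, 0)–(0.5469, 0.458912, 0)  len=0.4589
  (v1,v3,v2) [++-] → (0.5469, 0.458912, 0.659261)–(0.5469, 0, 0.987034)  len=0.5639
  (v3,v0,v4) [+--] → (0.5469, 0.458912, 0)–(0.5469, 0.823505, 0)  len=0.3646
  (v3,v4,v2) [+--] → (0.5469, 0.823505, 0)–(0.5469, 0.458912, 0.659261)  len=0.7534
  (v9,v0,v10) [--+] → (0.5469, -0.458912, 0)–(0.5469, -0.823505, 0)  len=0.3646
  (v9,v10,v2) [-+-] → (0.5469, -0.823505, 0)–(0.5469, -0.458912, 0.659261)  len=0.7534
  (v10,v0,v1) [+-+] → (0.5469, -0.458912, 0)–(0.5469, 0, 0)  len=0.4589
  (v10,v1,v2) [++-] → (0.5469, 0, 0.987034)–(0.5469, -0.458912, 0.659261)  len=0.5639

Chained into 1 loop(s):
  loop 1: 8 segments, perimeter = 4.2816
Total perimeter = 4.282


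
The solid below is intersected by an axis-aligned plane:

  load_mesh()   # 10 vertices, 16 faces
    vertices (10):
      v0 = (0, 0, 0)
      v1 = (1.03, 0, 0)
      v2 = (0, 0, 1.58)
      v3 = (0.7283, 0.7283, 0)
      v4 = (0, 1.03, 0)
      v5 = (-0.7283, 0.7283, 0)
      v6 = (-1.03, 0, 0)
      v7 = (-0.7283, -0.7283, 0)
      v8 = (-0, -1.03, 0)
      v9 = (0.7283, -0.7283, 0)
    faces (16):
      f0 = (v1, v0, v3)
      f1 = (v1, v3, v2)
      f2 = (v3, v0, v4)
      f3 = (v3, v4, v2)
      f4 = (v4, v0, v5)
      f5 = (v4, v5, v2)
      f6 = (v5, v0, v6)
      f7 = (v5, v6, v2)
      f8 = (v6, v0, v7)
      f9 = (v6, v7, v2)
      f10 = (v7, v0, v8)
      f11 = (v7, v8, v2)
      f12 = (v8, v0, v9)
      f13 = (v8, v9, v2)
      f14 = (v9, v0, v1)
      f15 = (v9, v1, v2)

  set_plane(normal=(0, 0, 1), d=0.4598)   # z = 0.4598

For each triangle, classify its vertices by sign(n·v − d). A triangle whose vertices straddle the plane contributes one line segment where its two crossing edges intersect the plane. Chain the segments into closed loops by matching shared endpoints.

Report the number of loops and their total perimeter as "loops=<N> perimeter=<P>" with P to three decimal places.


Straddling triangles (8 of 16):
  (v1,v3,v2) [--+] → (0.516355, 0.516355, 0.4598)–(0.730257, 0, 0.4598)  len=0.5589
  (v3,v4,v2) [--+] → (0, 0.730257, 0.4598)–(0.516355, 0.516355, 0.4598)  len=0.5589
  (v4,v5,v2) [--+] → (-0.516355, 0.516355, 0.4598)–(0, 0.730257, 0.4598)  len=0.5589
  (v5,v6,v2) [--+] → (-0.730257, 0, 0.4598)–(-0.516355, 0.516355, 0.4598)  len=0.5589
  (v6,v7,v2) [--+] → (-0.516355, -0.516355, 0.4598)–(-0.730257, 0, 0.4598)  len=0.5589
  (v7,v8,v2) [--+] → (0, -0.730257, 0.4598)–(-0.516355, -0.516355, 0.4598)  len=0.5589
  (v8,v9,v2) [--+] → (0.516355, -0.516355, 0.4598)–(0, -0.730257, 0.4598)  len=0.5589
  (v9,v1,v2) [--+] → (0.730257, 0, 0.4598)–(0.516355, -0.516355, 0.4598)  len=0.5589

Chained into 1 loop(s):
  loop 1: 8 segments, perimeter = 4.4713
Total perimeter = 4.471

loops=1 perimeter=4.471


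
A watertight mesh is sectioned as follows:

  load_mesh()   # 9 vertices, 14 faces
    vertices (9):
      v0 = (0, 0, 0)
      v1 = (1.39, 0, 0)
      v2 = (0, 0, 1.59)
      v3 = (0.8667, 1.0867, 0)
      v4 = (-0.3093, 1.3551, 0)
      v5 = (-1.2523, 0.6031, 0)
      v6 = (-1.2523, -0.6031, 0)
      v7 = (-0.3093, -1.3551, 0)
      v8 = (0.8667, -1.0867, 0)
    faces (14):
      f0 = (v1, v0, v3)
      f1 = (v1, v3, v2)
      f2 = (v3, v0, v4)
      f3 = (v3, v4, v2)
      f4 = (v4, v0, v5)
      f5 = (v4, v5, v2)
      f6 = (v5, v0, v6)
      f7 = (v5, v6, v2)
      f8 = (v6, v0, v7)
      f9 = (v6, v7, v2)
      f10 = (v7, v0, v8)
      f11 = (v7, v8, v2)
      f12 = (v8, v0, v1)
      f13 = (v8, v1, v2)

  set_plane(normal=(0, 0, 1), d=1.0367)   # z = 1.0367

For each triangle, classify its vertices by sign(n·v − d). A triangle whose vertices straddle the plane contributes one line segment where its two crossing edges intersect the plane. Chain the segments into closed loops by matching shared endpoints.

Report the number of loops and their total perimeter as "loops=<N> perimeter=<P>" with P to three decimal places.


Straddling triangles (7 of 14):
  (v1,v3,v2) [--+] → (0.301601, 0.378158, 1.0367)–(0.483703, 0, 1.0367)  len=0.4197
  (v3,v4,v2) [--+] → (-0.107633, 0.471558, 1.0367)–(0.301601, 0.378158, 1.0367)  len=0.4198
  (v4,v5,v2) [--+] → (-0.435785, 0.209871, 1.0367)–(-0.107633, 0.471558, 1.0367)  len=0.4197
  (v5,v6,v2) [--+] → (-0.435785, -0.209871, 1.0367)–(-0.435785, 0.209871, 1.0367)  len=0.4197
  (v6,v7,v2) [--+] → (-0.107633, -0.471558, 1.0367)–(-0.435785, -0.209871, 1.0367)  len=0.4197
  (v7,v8,v2) [--+] → (0.301601, -0.378158, 1.0367)–(-0.107633, -0.471558, 1.0367)  len=0.4198
  (v8,v1,v2) [--+] → (0.483703, 0, 1.0367)–(0.301601, -0.378158, 1.0367)  len=0.4197

Chained into 1 loop(s):
  loop 1: 7 segments, perimeter = 2.9381
Total perimeter = 2.938

loops=1 perimeter=2.938


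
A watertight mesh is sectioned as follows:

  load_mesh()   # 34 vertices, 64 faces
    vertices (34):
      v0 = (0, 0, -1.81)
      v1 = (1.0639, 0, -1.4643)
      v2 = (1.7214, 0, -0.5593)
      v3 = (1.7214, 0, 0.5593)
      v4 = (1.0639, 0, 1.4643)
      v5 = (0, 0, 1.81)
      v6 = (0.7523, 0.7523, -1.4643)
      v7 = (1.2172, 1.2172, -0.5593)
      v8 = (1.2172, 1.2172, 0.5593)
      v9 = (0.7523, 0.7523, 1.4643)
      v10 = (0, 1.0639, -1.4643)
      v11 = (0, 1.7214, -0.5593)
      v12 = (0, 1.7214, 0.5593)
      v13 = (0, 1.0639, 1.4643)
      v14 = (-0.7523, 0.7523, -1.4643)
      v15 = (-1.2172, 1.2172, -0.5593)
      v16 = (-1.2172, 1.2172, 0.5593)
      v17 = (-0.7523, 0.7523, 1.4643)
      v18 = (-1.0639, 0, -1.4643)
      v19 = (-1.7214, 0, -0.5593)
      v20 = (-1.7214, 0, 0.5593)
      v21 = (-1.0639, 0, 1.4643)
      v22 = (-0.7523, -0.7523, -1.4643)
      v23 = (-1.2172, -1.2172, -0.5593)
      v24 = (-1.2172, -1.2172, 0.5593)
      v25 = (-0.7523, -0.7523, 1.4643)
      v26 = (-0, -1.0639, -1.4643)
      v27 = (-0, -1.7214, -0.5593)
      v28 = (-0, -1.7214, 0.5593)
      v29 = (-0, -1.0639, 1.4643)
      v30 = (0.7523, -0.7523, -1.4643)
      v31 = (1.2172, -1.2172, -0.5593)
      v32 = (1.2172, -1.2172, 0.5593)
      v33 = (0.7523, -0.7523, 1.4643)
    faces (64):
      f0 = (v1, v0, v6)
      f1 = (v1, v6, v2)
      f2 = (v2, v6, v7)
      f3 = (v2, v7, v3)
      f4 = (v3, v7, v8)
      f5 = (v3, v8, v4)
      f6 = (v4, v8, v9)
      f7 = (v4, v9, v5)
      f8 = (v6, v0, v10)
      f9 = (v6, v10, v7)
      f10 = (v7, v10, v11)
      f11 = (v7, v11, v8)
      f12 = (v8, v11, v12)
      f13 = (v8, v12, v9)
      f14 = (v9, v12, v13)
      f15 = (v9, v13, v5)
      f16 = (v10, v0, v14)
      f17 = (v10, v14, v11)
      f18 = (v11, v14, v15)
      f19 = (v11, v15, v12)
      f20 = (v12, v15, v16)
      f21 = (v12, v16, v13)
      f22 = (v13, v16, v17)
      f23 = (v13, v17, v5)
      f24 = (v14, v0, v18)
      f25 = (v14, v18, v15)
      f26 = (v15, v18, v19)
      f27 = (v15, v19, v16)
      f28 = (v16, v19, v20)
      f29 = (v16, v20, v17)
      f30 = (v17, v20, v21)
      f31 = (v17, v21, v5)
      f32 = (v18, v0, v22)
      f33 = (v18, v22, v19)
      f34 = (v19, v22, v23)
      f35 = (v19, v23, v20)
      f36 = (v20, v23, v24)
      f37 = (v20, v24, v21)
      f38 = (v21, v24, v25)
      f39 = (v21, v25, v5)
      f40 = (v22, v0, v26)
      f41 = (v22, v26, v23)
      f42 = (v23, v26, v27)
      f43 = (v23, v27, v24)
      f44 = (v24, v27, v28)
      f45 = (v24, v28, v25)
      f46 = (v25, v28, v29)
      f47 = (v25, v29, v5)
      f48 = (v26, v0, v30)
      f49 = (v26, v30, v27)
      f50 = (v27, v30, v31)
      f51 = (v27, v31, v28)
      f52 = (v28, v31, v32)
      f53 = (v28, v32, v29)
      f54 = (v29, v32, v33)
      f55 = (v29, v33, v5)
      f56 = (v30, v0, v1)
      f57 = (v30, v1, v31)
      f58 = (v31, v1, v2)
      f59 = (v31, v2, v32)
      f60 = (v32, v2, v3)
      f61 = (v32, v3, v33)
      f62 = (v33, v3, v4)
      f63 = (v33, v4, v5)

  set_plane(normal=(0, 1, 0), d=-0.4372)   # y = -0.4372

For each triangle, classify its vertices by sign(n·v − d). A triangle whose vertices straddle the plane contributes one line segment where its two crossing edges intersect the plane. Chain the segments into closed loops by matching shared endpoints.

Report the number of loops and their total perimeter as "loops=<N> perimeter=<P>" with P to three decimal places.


loops=1 perimeter=10.350

Straddling triangles (20 of 64):
  (v18,v0,v22) [++-] → (-0.4372, -0.4372, -1.6091)–(-0.882813, -0.4372, -1.4643)  len=0.4685
  (v18,v22,v19) [+-+] → (-0.882813, -0.4372, -1.4643)–(-1.15821, -0.4372, -1.08524)  len=0.4685
  (v19,v22,v23) [+--] → (-1.15821, -0.4372, -1.08524)–(-1.5403, -0.4372, -0.5593)  len=0.6501
  (v19,v23,v20) [+-+] → (-1.5403, -0.4372, -0.5593)–(-1.5403, -0.4372, 0.157516)  len=0.7168
  (v20,v23,v24) [+--] → (-1.5403, -0.4372, 0.157516)–(-1.5403, -0.4372, 0.5593)  len=0.4018
  (v20,v24,v21) [+-+] → (-1.5403, -0.4372, 0.5593)–(-1.11896, -0.4372, 1.13924)  len=0.7168
  (v21,v24,v25) [+--] → (-1.11896, -0.4372, 1.13924)–(-0.882813, -0.4372, 1.4643)  len=0.4018
  (v21,v25,v5) [+-+] → (-0.882813, -0.4372, 1.4643)–(-0.4372, -0.4372, 1.6091)  len=0.4685
  (v22,v0,v26) [-+-] → (-0.4372, -0.4372, -1.6091)–(0, -0.4372, -1.66794)  len=0.4411
  (v25,v29,v5) [--+] → (0, -0.4372, 1.66794)–(-0.4372, -0.4372, 1.6091)  len=0.4411
  (v26,v0,v30) [-+-] → (0, -0.4372, -1.66794)–(0.4372, -0.4372, -1.6091)  len=0.4411
  (v29,v33,v5) [--+] → (0.4372, -0.4372, 1.6091)–(0, -0.4372, 1.66794)  len=0.4411
  (v30,v0,v1) [-++] → (0.4372, -0.4372, -1.6091)–(0.882813, -0.4372, -1.4643)  len=0.4685
  (v30,v1,v31) [-+-] → (0.882813, -0.4372, -1.4643)–(1.11896, -0.4372, -1.13924)  len=0.4018
  (v31,v1,v2) [-++] → (1.11896, -0.4372, -1.13924)–(1.5403, -0.4372, -0.5593)  len=0.7168
  (v31,v2,v32) [-+-] → (1.5403, -0.4372, -0.5593)–(1.5403, -0.4372, -0.157516)  len=0.4018
  (v32,v2,v3) [-++] → (1.5403, -0.4372, -0.157516)–(1.5403, -0.4372, 0.5593)  len=0.7168
  (v32,v3,v33) [-+-] → (1.5403, -0.4372, 0.5593)–(1.15821, -0.4372, 1.08524)  len=0.6501
  (v33,v3,v4) [-++] → (1.15821, -0.4372, 1.08524)–(0.882813, -0.4372, 1.4643)  len=0.4685
  (v33,v4,v5) [-++] → (0.882813, -0.4372, 1.4643)–(0.4372, -0.4372, 1.6091)  len=0.4685

Chained into 1 loop(s):
  loop 1: 20 segments, perimeter = 10.3504
Total perimeter = 10.350


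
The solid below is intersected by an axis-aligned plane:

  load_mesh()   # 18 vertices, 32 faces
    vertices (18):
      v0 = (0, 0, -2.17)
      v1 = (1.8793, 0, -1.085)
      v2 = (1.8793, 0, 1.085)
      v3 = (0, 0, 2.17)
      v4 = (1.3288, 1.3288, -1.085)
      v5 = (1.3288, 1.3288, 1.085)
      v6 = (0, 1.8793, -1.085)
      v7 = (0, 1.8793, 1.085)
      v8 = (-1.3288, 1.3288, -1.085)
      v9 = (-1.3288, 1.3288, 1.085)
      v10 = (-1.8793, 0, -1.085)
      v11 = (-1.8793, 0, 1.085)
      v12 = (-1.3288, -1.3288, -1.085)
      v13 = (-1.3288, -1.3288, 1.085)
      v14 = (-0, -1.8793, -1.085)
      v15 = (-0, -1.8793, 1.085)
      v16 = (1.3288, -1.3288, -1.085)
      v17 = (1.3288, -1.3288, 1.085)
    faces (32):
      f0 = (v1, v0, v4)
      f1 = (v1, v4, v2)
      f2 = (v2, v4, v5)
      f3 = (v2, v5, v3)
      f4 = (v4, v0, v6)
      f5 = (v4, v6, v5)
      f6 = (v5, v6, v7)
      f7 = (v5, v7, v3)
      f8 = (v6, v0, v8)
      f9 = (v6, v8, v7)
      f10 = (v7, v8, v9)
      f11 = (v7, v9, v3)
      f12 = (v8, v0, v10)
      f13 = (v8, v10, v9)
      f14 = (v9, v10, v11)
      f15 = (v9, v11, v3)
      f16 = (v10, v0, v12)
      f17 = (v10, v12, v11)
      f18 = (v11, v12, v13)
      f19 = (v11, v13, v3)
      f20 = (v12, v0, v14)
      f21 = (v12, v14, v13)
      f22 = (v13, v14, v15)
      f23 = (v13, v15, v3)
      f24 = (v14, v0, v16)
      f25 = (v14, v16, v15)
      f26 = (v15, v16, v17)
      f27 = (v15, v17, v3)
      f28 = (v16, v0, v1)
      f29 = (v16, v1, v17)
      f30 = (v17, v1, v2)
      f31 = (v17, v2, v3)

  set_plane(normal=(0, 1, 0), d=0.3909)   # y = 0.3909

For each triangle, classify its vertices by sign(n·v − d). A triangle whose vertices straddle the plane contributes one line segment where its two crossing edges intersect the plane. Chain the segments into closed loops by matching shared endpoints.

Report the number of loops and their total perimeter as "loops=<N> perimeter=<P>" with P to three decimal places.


loops=1 perimeter=12.074

Straddling triangles (12 of 32):
  (v1,v0,v4) [--+] → (0.3909, 0.3909, -1.85082)–(1.71736, 0.3909, -1.085)  len=1.5317
  (v1,v4,v2) [-+-] → (1.71736, 0.3909, -1.085)–(1.71736, 0.3909, 0.44664)  len=1.5316
  (v2,v4,v5) [-++] → (1.71736, 0.3909, 0.44664)–(1.71736, 0.3909, 1.085)  len=0.6384
  (v2,v5,v3) [-+-] → (1.71736, 0.3909, 1.085)–(0.3909, 0.3909, 1.85082)  len=1.5317
  (v4,v0,v6) [+-+] → (0.3909, 0.3909, -1.85082)–(0, 0.3909, -1.94432)  len=0.4019
  (v5,v7,v3) [++-] → (0, 0.3909, 1.94432)–(0.3909, 0.3909, 1.85082)  len=0.4019
  (v6,v0,v8) [+-+] → (0, 0.3909, -1.94432)–(-0.3909, 0.3909, -1.85082)  len=0.4019
  (v7,v9,v3) [++-] → (-0.3909, 0.3909, 1.85082)–(0, 0.3909, 1.94432)  len=0.4019
  (v8,v0,v10) [+--] → (-0.3909, 0.3909, -1.85082)–(-1.71736, 0.3909, -1.085)  len=1.5317
  (v8,v10,v9) [+-+] → (-1.71736, 0.3909, -1.085)–(-1.71736, 0.3909, -0.44664)  len=0.6384
  (v9,v10,v11) [+--] → (-1.71736, 0.3909, -0.44664)–(-1.71736, 0.3909, 1.085)  len=1.5316
  (v9,v11,v3) [+--] → (-1.71736, 0.3909, 1.085)–(-0.3909, 0.3909, 1.85082)  len=1.5317

Chained into 1 loop(s):
  loop 1: 12 segments, perimeter = 12.0743
Total perimeter = 12.074


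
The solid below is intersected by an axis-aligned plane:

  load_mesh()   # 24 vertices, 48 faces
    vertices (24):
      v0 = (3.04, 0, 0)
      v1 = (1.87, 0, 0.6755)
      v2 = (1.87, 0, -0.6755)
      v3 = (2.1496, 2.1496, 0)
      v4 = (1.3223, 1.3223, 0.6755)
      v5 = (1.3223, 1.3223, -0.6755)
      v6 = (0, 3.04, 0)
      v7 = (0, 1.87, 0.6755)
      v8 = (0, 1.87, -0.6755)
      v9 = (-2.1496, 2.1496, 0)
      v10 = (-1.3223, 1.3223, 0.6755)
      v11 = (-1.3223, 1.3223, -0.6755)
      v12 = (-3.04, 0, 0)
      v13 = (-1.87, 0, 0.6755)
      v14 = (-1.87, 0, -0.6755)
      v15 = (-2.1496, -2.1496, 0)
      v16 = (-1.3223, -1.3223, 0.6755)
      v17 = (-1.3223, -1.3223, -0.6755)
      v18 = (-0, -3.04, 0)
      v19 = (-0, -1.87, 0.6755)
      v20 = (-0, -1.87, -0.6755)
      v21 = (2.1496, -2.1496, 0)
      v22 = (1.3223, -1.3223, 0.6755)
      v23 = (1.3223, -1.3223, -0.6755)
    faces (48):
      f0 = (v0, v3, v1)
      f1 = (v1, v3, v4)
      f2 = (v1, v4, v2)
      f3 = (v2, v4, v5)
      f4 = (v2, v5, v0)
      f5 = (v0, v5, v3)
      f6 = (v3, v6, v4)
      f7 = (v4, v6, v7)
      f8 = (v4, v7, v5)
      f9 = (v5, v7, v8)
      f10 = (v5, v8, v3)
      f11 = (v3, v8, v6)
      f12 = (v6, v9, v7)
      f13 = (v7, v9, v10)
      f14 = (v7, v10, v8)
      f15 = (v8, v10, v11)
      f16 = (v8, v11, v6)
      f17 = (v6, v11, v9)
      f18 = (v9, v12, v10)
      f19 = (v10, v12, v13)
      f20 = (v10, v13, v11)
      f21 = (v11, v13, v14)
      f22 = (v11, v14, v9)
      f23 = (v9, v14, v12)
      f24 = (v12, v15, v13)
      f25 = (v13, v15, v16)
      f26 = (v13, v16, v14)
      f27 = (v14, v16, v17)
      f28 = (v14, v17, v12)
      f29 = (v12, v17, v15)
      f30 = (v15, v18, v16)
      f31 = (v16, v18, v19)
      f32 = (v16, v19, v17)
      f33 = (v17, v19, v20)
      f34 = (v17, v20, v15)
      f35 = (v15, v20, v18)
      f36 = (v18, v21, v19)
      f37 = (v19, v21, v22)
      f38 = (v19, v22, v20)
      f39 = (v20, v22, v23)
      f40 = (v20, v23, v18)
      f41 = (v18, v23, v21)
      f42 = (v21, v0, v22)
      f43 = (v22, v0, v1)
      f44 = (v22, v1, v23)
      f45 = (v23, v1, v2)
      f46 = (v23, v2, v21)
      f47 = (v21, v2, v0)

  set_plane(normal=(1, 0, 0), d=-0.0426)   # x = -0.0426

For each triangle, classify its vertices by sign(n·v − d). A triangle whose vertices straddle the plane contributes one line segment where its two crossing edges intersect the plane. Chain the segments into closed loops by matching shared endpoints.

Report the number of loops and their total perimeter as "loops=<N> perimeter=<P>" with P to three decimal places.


loops=2 perimeter=8.106

Straddling triangles (12 of 48):
  (v6,v9,v7) [+-+] → (-0.0426, 3.02235, 0)–(-0.0426, 1.87554, 0.662113)  len=1.3242
  (v7,v9,v10) [+--] → (-0.0426, 1.87554, 0.662113)–(-0.0426, 1.85235, 0.6755)  len=0.0268
  (v7,v10,v8) [+-+] → (-0.0426, 1.85235, 0.6755)–(-0.0426, 1.85235, -0.631975)  len=1.3075
  (v8,v10,v11) [+--] → (-0.0426, 1.85235, -0.631975)–(-0.0426, 1.85235, -0.6755)  len=0.0435
  (v8,v11,v6) [+-+] → (-0.0426, 1.85235, -0.6755)–(-0.0426, 2.98466, -0.0217623)  len=1.3075
  (v6,v11,v9) [+--] → (-0.0426, 2.98466, -0.0217623)–(-0.0426, 3.02235, 0)  len=0.0435
  (v15,v18,v16) [-+-] → (-0.0426, -3.02235, 0)–(-0.0426, -2.98466, 0.0217623)  len=0.0435
  (v16,v18,v19) [-++] → (-0.0426, -2.98466, 0.0217623)–(-0.0426, -1.85235, 0.6755)  len=1.3075
  (v16,v19,v17) [-+-] → (-0.0426, -1.85235, 0.6755)–(-0.0426, -1.85235, 0.631975)  len=0.0435
  (v17,v19,v20) [-++] → (-0.0426, -1.85235, 0.631975)–(-0.0426, -1.85235, -0.6755)  len=1.3075
  (v17,v20,v15) [-+-] → (-0.0426, -1.85235, -0.6755)–(-0.0426, -1.87554, -0.662113)  len=0.0268
  (v15,v20,v18) [-++] → (-0.0426, -1.87554, -0.662113)–(-0.0426, -3.02235, 0)  len=1.3242

Chained into 2 loop(s):
  loop 1: 6 segments, perimeter = 4.0530
  loop 2: 6 segments, perimeter = 4.0530
Total perimeter = 8.106


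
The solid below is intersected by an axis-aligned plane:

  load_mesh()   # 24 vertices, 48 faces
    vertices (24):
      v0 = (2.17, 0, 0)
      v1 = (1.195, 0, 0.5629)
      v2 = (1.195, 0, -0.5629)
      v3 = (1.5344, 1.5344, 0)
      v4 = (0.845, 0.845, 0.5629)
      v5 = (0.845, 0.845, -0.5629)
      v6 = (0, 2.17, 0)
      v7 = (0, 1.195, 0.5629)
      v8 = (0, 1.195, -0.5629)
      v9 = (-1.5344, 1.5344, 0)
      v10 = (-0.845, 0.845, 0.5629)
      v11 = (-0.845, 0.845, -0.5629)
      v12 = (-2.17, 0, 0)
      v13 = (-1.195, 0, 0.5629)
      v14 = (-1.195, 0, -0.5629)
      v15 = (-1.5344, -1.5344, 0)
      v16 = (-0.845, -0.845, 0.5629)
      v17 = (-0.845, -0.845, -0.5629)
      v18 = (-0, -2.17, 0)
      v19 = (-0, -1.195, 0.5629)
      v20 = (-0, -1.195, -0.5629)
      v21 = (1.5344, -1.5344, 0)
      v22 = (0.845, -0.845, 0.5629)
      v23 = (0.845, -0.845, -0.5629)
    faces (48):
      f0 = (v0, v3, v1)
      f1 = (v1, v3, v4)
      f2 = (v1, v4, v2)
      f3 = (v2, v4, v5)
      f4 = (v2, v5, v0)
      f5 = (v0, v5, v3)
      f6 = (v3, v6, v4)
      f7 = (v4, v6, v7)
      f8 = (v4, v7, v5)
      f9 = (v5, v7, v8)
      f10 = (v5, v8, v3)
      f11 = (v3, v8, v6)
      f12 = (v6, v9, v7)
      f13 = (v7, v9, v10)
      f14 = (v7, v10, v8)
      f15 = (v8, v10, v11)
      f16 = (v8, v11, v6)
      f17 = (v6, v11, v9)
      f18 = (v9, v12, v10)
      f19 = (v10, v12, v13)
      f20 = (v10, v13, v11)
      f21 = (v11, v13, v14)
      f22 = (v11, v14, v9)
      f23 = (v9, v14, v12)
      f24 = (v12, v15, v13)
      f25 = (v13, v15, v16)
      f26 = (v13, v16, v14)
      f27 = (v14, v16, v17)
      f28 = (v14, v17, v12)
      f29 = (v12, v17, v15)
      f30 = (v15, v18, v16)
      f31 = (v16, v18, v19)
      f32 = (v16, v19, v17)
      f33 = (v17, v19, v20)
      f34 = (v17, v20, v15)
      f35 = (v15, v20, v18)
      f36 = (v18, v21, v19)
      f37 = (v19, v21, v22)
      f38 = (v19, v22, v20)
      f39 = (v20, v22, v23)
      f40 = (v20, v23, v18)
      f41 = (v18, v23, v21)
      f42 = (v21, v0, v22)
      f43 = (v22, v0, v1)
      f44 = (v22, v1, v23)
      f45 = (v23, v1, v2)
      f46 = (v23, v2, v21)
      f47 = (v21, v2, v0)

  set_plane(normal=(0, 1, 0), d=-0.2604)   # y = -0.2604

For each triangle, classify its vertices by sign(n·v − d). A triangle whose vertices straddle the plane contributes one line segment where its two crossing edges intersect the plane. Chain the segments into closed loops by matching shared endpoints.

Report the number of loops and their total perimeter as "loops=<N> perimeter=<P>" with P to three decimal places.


loops=2 perimeter=6.755

Straddling triangles (12 of 48):
  (v12,v15,v13) [+-+] → (-2.06213, -0.2604, 0)–(-1.2526, -0.2604, 0.467371)  len=0.9348
  (v13,v15,v16) [+--] → (-1.2526, -0.2604, 0.467371)–(-1.08714, -0.2604, 0.5629)  len=0.1911
  (v13,v16,v14) [+-+] → (-1.08714, -0.2604, 0.5629)–(-1.08714, -0.2604, -0.215967)  len=0.7789
  (v14,v16,v17) [+--] → (-1.08714, -0.2604, -0.215967)–(-1.08714, -0.2604, -0.5629)  len=0.3469
  (v14,v17,v12) [+-+] → (-1.08714, -0.2604, -0.5629)–(-1.76168, -0.2604, -0.173466)  len=0.7789
  (v12,v17,v15) [+--] → (-1.76168, -0.2604, -0.173466)–(-2.06213, -0.2604, 0)  len=0.3469
  (v21,v0,v22) [-+-] → (2.06213, -0.2604, 0)–(1.76168, -0.2604, 0.173466)  len=0.3469
  (v22,v0,v1) [-++] → (1.76168, -0.2604, 0.173466)–(1.08714, -0.2604, 0.5629)  len=0.7789
  (v22,v1,v23) [-+-] → (1.08714, -0.2604, 0.5629)–(1.08714, -0.2604, 0.215967)  len=0.3469
  (v23,v1,v2) [-++] → (1.08714, -0.2604, 0.215967)–(1.08714, -0.2604, -0.5629)  len=0.7789
  (v23,v2,v21) [-+-] → (1.08714, -0.2604, -0.5629)–(1.2526, -0.2604, -0.467371)  len=0.1911
  (v21,v2,v0) [-++] → (1.2526, -0.2604, -0.467371)–(2.06213, -0.2604, 0)  len=0.9348

Chained into 2 loop(s):
  loop 1: 6 segments, perimeter = 3.3774
  loop 2: 6 segments, perimeter = 3.3774
Total perimeter = 6.755
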